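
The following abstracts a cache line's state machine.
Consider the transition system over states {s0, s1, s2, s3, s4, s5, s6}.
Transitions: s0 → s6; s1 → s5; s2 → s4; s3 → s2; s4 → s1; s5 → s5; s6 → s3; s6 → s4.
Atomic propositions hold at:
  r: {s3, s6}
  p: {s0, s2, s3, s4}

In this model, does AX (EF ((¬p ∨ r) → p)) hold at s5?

Sat(¬p) = {s1, s5, s6}
Sat(¬p ∨ r) = {s1, s3, s5, s6}
Sat((¬p ∨ r) → p) = {s0, s2, s3, s4}
EF ((¬p ∨ r) → p): least fixpoint, start Z0 = {s0, s2, s3, s4}, add states with some successor in Z. Z1 = {s0, s2, s3, s4, s6}; fixed.
Sat(EF ((¬p ∨ r) → p)) = {s0, s2, s3, s4, s6}
Sat(AX (EF ((¬p ∨ r) → p))) = {s : every successor in {s0, s2, s3, s4, s6}} = {s0, s2, s3, s6}
s5 ∉ Sat(AX (EF ((¬p ∨ r) → p))) = {s0, s2, s3, s6}, so the formula does not hold at s5.

No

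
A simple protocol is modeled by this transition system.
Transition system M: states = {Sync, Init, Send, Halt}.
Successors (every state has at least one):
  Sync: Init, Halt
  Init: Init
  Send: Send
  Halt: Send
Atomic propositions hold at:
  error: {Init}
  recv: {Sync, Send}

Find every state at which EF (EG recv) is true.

{Sync, Send, Halt}

EG recv: greatest fixpoint, start Z0 = {Sync, Send}, keep only states in Sat with some successor in Z. Z1 = {Send}; fixed.
Sat(EG recv) = {Send}
EF (EG recv): least fixpoint, start Z0 = {Send}, add states with some successor in Z. Z1 = {Send, Halt}; Z2 = {Sync, Send, Halt}; fixed.
Sat(EF (EG recv)) = {Sync, Send, Halt}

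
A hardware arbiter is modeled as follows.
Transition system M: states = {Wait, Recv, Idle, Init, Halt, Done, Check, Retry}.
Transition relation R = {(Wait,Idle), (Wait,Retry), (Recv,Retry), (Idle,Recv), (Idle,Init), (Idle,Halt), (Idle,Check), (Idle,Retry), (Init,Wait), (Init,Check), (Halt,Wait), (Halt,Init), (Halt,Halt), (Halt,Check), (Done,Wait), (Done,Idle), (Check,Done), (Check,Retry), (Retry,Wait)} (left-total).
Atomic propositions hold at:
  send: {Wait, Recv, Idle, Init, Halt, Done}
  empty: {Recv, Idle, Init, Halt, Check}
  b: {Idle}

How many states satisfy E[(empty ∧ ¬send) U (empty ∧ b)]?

1

Sat(¬send) = {Check, Retry}
Sat(empty ∧ ¬send) = {Check}
Sat(empty ∧ b) = {Idle}
E[(empty ∧ ¬send) U (empty ∧ b)]: least fixpoint, start Z0 = Sat((empty ∧ b)) = {Idle}, add states in Sat(empty ∧ ¬send) with some successor in Z. Already a fixed point.
Sat(E[(empty ∧ ¬send) U (empty ∧ b)]) = {Idle}
|Sat(E[(empty ∧ ¬send) U (empty ∧ b)])| = |{Idle}| = 1.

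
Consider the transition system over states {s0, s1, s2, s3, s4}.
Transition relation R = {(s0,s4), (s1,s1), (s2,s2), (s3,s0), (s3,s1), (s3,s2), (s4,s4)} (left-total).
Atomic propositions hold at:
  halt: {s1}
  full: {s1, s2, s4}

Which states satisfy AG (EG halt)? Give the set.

EG halt: greatest fixpoint, start Z0 = {s1}, keep only states in Sat with some successor in Z. Already a fixed point.
Sat(EG halt) = {s1}
AG (EG halt): greatest fixpoint, start Z0 = {s1}, keep only states in Sat with every successor in Z. Already a fixed point.
Sat(AG (EG halt)) = {s1}

{s1}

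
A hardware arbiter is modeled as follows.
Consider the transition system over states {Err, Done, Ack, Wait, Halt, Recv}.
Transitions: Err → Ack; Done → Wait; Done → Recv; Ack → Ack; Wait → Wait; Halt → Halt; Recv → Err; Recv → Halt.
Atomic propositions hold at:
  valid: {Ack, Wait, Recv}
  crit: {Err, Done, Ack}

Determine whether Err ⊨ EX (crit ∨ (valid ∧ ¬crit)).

Yes

Sat(¬crit) = {Wait, Halt, Recv}
Sat(valid ∧ ¬crit) = {Wait, Recv}
Sat(crit ∨ (valid ∧ ¬crit)) = {Err, Done, Ack, Wait, Recv}
Sat(EX (crit ∨ (valid ∧ ¬crit))) = {s : some successor in {Err, Done, Ack, Wait, Recv}} = {Err, Done, Ack, Wait, Recv}
Err ∈ Sat(EX (crit ∨ (valid ∧ ¬crit))) = {Err, Done, Ack, Wait, Recv}, so the formula holds at Err.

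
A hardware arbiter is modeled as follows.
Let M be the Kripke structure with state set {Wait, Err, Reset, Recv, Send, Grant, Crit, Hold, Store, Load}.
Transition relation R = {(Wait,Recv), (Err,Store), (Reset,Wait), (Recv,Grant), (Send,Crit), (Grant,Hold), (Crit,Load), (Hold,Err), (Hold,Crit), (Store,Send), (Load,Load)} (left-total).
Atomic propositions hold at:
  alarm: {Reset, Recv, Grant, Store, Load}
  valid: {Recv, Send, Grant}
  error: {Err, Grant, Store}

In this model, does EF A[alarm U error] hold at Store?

A[alarm U error]: least fixpoint, start Z0 = Sat(error) = {Err, Grant, Store}, add states in Sat(alarm) with every successor in Z. Z1 = {Err, Recv, Grant, Store}; fixed.
Sat(A[alarm U error]) = {Err, Recv, Grant, Store}
EF A[alarm U error]: least fixpoint, start Z0 = {Err, Recv, Grant, Store}, add states with some successor in Z. Z1 = {Wait, Err, Recv, Grant, Hold, Store}; Z2 = {Wait, Err, Reset, Recv, Grant, Hold, Store}; fixed.
Sat(EF A[alarm U error]) = {Wait, Err, Reset, Recv, Grant, Hold, Store}
Store ∈ Sat(EF A[alarm U error]) = {Wait, Err, Reset, Recv, Grant, Hold, Store}, so the formula holds at Store.

Yes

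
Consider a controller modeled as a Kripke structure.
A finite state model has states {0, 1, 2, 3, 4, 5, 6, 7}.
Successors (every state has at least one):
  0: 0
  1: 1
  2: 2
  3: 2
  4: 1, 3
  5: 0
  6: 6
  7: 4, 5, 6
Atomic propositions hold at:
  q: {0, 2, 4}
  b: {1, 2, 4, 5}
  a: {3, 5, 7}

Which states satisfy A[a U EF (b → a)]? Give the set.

{0, 3, 4, 5, 6, 7}

Sat(b → a) = {0, 3, 5, 6, 7}
EF (b → a): least fixpoint, start Z0 = {0, 3, 5, 6, 7}, add states with some successor in Z. Z1 = {0, 3, 4, 5, 6, 7}; fixed.
Sat(EF (b → a)) = {0, 3, 4, 5, 6, 7}
A[a U EF (b → a)]: least fixpoint, start Z0 = Sat(EF (b → a)) = {0, 3, 4, 5, 6, 7}, add states in Sat(a) with every successor in Z. Already a fixed point.
Sat(A[a U EF (b → a)]) = {0, 3, 4, 5, 6, 7}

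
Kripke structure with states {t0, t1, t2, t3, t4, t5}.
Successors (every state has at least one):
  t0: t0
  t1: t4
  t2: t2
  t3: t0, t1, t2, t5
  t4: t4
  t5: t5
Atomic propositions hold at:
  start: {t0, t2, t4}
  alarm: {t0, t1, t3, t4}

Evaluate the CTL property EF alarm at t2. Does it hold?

No

EF alarm: least fixpoint, start Z0 = {t0, t1, t3, t4}, add states with some successor in Z. Already a fixed point.
Sat(EF alarm) = {t0, t1, t3, t4}
t2 ∉ Sat(EF alarm) = {t0, t1, t3, t4}, so the formula does not hold at t2.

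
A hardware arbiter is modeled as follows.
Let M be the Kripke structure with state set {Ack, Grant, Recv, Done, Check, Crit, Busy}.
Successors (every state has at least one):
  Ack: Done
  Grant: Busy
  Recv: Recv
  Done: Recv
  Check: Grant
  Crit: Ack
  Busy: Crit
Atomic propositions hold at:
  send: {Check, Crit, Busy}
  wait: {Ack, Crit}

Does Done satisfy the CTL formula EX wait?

No

Sat(EX wait) = {s : some successor in {Ack, Crit}} = {Crit, Busy}
Done ∉ Sat(EX wait) = {Crit, Busy}, so the formula does not hold at Done.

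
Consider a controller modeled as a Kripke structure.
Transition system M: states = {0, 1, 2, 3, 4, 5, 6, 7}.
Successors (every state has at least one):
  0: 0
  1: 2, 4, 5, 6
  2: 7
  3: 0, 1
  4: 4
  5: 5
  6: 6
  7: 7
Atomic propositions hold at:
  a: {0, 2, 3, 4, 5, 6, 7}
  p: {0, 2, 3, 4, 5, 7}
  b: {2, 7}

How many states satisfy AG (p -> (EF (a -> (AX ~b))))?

4

Sat(~b) = {0, 1, 3, 4, 5, 6}
Sat(AX ~b) = {s : every successor in {0, 1, 3, 4, 5, 6}} = {0, 3, 4, 5, 6}
Sat(a -> (AX ~b)) = {0, 1, 3, 4, 5, 6}
EF (a -> (AX ~b)): least fixpoint, start Z0 = {0, 1, 3, 4, 5, 6}, add states with some successor in Z. Already a fixed point.
Sat(EF (a -> (AX ~b))) = {0, 1, 3, 4, 5, 6}
Sat(p -> (EF (a -> (AX ~b)))) = {0, 1, 3, 4, 5, 6}
AG (p -> (EF (a -> (AX ~b)))): greatest fixpoint, start Z0 = {0, 1, 3, 4, 5, 6}, keep only states in Sat with every successor in Z. Z1 = {0, 3, 4, 5, 6}; Z2 = {0, 4, 5, 6}; fixed.
Sat(AG (p -> (EF (a -> (AX ~b))))) = {0, 4, 5, 6}
|Sat(AG (p -> (EF (a -> (AX ~b)))))| = |{0, 4, 5, 6}| = 4.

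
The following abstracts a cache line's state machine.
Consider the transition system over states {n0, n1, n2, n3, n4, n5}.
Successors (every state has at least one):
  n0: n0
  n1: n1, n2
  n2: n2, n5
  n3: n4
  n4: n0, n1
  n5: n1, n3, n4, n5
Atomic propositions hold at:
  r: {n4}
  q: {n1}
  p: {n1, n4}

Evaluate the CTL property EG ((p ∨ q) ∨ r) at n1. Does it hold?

Sat(p ∨ q) = {n1, n4}
Sat((p ∨ q) ∨ r) = {n1, n4}
EG ((p ∨ q) ∨ r): greatest fixpoint, start Z0 = {n1, n4}, keep only states in Sat with some successor in Z. Already a fixed point.
Sat(EG ((p ∨ q) ∨ r)) = {n1, n4}
n1 ∈ Sat(EG ((p ∨ q) ∨ r)) = {n1, n4}, so the formula holds at n1.

Yes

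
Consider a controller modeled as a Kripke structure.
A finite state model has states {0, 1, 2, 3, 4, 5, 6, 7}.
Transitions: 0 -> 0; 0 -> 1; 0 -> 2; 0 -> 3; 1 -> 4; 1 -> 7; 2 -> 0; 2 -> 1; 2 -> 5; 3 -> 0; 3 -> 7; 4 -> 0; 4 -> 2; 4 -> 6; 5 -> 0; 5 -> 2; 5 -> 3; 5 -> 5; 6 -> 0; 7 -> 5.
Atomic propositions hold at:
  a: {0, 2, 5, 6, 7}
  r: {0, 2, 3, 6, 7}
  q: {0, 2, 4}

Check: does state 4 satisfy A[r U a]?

A[r U a]: least fixpoint, start Z0 = Sat(a) = {0, 2, 5, 6, 7}, add states in Sat(r) with every successor in Z. Z1 = {0, 2, 3, 5, 6, 7}; fixed.
Sat(A[r U a]) = {0, 2, 3, 5, 6, 7}
4 ∉ Sat(A[r U a]) = {0, 2, 3, 5, 6, 7}, so the formula does not hold at 4.

No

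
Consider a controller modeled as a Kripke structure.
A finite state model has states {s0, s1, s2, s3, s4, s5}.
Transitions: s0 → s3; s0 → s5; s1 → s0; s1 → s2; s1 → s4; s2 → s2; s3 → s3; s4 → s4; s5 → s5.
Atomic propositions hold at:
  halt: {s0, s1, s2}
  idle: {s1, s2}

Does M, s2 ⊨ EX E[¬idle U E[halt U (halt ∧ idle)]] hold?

Yes

Sat(¬idle) = {s0, s3, s4, s5}
Sat(halt ∧ idle) = {s1, s2}
E[halt U (halt ∧ idle)]: least fixpoint, start Z0 = Sat((halt ∧ idle)) = {s1, s2}, add states in Sat(halt) with some successor in Z. Already a fixed point.
Sat(E[halt U (halt ∧ idle)]) = {s1, s2}
E[¬idle U E[halt U (halt ∧ idle)]]: least fixpoint, start Z0 = Sat(E[halt U (halt ∧ idle)]) = {s1, s2}, add states in Sat(¬idle) with some successor in Z. Already a fixed point.
Sat(E[¬idle U E[halt U (halt ∧ idle)]]) = {s1, s2}
Sat(EX E[¬idle U E[halt U (halt ∧ idle)]]) = {s : some successor in {s1, s2}} = {s1, s2}
s2 ∈ Sat(EX E[¬idle U E[halt U (halt ∧ idle)]]) = {s1, s2}, so the formula holds at s2.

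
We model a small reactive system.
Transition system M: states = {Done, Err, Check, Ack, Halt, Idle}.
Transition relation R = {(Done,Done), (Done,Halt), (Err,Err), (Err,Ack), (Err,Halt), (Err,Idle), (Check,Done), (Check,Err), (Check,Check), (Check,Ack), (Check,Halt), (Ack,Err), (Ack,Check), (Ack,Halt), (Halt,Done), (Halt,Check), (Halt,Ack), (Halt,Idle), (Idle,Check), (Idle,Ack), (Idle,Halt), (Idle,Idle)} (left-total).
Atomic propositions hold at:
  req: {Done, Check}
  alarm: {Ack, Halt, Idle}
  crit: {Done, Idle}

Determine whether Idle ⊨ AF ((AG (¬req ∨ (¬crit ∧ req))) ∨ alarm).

Yes

Sat(¬req) = {Err, Ack, Halt, Idle}
Sat(¬crit) = {Err, Check, Ack, Halt}
Sat(¬crit ∧ req) = {Check}
Sat(¬req ∨ (¬crit ∧ req)) = {Err, Check, Ack, Halt, Idle}
AG (¬req ∨ (¬crit ∧ req)): greatest fixpoint, start Z0 = {Err, Check, Ack, Halt, Idle}, keep only states in Sat with every successor in Z. Z1 = {Err, Ack, Idle}; Z2 = ∅; fixed.
Sat(AG (¬req ∨ (¬crit ∧ req))) = ∅
Sat((AG (¬req ∨ (¬crit ∧ req))) ∨ alarm) = {Ack, Halt, Idle}
AF ((AG (¬req ∨ (¬crit ∧ req))) ∨ alarm): least fixpoint, start Z0 = {Ack, Halt, Idle}, add states with every successor in Z. Already a fixed point.
Sat(AF ((AG (¬req ∨ (¬crit ∧ req))) ∨ alarm)) = {Ack, Halt, Idle}
Idle ∈ Sat(AF ((AG (¬req ∨ (¬crit ∧ req))) ∨ alarm)) = {Ack, Halt, Idle}, so the formula holds at Idle.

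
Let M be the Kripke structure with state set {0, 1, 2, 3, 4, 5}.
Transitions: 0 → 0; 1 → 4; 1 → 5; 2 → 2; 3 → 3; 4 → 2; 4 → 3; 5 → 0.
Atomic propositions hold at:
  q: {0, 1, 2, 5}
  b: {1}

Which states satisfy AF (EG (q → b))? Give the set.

Sat(q → b) = {1, 3, 4}
EG (q → b): greatest fixpoint, start Z0 = {1, 3, 4}, keep only states in Sat with some successor in Z. Already a fixed point.
Sat(EG (q → b)) = {1, 3, 4}
AF (EG (q → b)): least fixpoint, start Z0 = {1, 3, 4}, add states with every successor in Z. Already a fixed point.
Sat(AF (EG (q → b))) = {1, 3, 4}

{1, 3, 4}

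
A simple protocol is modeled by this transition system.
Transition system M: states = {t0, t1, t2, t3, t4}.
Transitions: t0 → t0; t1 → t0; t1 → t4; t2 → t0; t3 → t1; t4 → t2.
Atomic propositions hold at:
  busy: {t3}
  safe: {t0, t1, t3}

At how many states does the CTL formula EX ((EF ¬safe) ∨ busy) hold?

3

Sat(¬safe) = {t2, t4}
EF ¬safe: least fixpoint, start Z0 = {t2, t4}, add states with some successor in Z. Z1 = {t1, t2, t4}; Z2 = {t1, t2, t3, t4}; fixed.
Sat(EF ¬safe) = {t1, t2, t3, t4}
Sat((EF ¬safe) ∨ busy) = {t1, t2, t3, t4}
Sat(EX ((EF ¬safe) ∨ busy)) = {s : some successor in {t1, t2, t3, t4}} = {t1, t3, t4}
|Sat(EX ((EF ¬safe) ∨ busy))| = |{t1, t3, t4}| = 3.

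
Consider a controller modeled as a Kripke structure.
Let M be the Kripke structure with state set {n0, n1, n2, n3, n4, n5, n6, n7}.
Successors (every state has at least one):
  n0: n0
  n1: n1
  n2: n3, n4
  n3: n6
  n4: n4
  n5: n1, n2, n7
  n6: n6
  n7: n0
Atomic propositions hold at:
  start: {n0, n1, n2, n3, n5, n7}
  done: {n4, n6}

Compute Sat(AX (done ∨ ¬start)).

Sat(¬start) = {n4, n6}
Sat(done ∨ ¬start) = {n4, n6}
Sat(AX (done ∨ ¬start)) = {s : every successor in {n4, n6}} = {n3, n4, n6}

{n3, n4, n6}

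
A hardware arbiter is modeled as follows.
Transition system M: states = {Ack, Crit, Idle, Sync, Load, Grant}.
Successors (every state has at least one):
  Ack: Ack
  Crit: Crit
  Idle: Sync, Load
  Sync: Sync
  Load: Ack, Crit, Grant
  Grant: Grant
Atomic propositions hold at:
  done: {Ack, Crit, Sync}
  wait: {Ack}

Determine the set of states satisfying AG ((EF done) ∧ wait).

EF done: least fixpoint, start Z0 = {Ack, Crit, Sync}, add states with some successor in Z. Z1 = {Ack, Crit, Idle, Sync, Load}; fixed.
Sat(EF done) = {Ack, Crit, Idle, Sync, Load}
Sat((EF done) ∧ wait) = {Ack}
AG ((EF done) ∧ wait): greatest fixpoint, start Z0 = {Ack}, keep only states in Sat with every successor in Z. Already a fixed point.
Sat(AG ((EF done) ∧ wait)) = {Ack}

{Ack}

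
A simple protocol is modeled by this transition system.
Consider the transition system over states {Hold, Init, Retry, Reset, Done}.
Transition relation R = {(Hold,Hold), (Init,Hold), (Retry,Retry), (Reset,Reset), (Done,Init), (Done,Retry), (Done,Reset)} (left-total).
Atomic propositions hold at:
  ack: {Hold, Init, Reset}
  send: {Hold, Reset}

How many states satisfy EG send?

EG send: greatest fixpoint, start Z0 = {Hold, Reset}, keep only states in Sat with some successor in Z. Already a fixed point.
Sat(EG send) = {Hold, Reset}
|Sat(EG send)| = |{Hold, Reset}| = 2.

2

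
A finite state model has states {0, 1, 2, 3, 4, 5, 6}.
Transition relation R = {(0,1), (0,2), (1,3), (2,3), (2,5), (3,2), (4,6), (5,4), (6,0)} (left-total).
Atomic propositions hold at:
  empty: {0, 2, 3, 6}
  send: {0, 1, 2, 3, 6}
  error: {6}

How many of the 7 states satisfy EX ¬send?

Sat(¬send) = {4, 5}
Sat(EX ¬send) = {s : some successor in {4, 5}} = {2, 5}
|Sat(EX ¬send)| = |{2, 5}| = 2.

2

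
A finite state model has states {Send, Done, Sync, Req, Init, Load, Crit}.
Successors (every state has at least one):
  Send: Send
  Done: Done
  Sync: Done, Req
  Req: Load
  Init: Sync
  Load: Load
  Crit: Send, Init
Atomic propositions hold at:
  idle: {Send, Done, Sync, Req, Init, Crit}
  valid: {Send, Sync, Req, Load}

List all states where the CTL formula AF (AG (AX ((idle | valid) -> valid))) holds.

Sat(idle | valid) = {Send, Done, Sync, Req, Init, Load, Crit}
Sat((idle | valid) -> valid) = {Send, Sync, Req, Load}
Sat(AX ((idle | valid) -> valid)) = {s : every successor in {Send, Sync, Req, Load}} = {Send, Req, Init, Load}
AG (AX ((idle | valid) -> valid)): greatest fixpoint, start Z0 = {Send, Req, Init, Load}, keep only states in Sat with every successor in Z. Z1 = {Send, Req, Load}; fixed.
Sat(AG (AX ((idle | valid) -> valid))) = {Send, Req, Load}
AF (AG (AX ((idle | valid) -> valid))): least fixpoint, start Z0 = {Send, Req, Load}, add states with every successor in Z. Already a fixed point.
Sat(AF (AG (AX ((idle | valid) -> valid)))) = {Send, Req, Load}

{Send, Req, Load}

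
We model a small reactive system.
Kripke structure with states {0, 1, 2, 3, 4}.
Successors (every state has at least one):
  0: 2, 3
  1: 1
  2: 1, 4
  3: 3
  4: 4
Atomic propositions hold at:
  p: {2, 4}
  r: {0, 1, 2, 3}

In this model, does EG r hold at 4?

No

EG r: greatest fixpoint, start Z0 = {0, 1, 2, 3}, keep only states in Sat with some successor in Z. Already a fixed point.
Sat(EG r) = {0, 1, 2, 3}
4 ∉ Sat(EG r) = {0, 1, 2, 3}, so the formula does not hold at 4.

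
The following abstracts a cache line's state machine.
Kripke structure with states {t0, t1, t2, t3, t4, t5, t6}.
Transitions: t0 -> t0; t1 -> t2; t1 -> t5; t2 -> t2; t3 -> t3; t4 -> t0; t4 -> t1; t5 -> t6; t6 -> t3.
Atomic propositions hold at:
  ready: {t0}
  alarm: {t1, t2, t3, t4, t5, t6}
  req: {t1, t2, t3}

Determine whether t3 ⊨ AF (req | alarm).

Yes

Sat(req | alarm) = {t1, t2, t3, t4, t5, t6}
AF (req | alarm): least fixpoint, start Z0 = {t1, t2, t3, t4, t5, t6}, add states with every successor in Z. Already a fixed point.
Sat(AF (req | alarm)) = {t1, t2, t3, t4, t5, t6}
t3 ∈ Sat(AF (req | alarm)) = {t1, t2, t3, t4, t5, t6}, so the formula holds at t3.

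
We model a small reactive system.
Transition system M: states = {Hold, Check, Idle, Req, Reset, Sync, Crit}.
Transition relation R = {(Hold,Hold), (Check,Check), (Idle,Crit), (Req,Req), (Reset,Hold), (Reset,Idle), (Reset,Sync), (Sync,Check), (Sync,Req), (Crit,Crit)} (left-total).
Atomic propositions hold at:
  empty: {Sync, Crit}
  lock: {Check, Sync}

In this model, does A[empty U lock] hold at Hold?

No

A[empty U lock]: least fixpoint, start Z0 = Sat(lock) = {Check, Sync}, add states in Sat(empty) with every successor in Z. Already a fixed point.
Sat(A[empty U lock]) = {Check, Sync}
Hold ∉ Sat(A[empty U lock]) = {Check, Sync}, so the formula does not hold at Hold.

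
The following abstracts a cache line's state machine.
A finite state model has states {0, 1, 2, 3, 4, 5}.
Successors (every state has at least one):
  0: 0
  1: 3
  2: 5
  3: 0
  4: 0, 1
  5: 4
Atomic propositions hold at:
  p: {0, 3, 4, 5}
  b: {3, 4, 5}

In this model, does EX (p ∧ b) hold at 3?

No

Sat(p ∧ b) = {3, 4, 5}
Sat(EX (p ∧ b)) = {s : some successor in {3, 4, 5}} = {1, 2, 5}
3 ∉ Sat(EX (p ∧ b)) = {1, 2, 5}, so the formula does not hold at 3.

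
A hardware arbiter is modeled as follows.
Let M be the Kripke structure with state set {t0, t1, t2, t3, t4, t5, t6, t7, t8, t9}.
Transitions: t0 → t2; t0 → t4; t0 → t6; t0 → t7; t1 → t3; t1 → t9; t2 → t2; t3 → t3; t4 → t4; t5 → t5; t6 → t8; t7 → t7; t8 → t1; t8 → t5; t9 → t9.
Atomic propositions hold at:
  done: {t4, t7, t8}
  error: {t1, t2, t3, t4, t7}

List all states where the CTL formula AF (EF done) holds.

EF done: least fixpoint, start Z0 = {t4, t7, t8}, add states with some successor in Z. Z1 = {t0, t4, t6, t7, t8}; fixed.
Sat(EF done) = {t0, t4, t6, t7, t8}
AF (EF done): least fixpoint, start Z0 = {t0, t4, t6, t7, t8}, add states with every successor in Z. Already a fixed point.
Sat(AF (EF done)) = {t0, t4, t6, t7, t8}

{t0, t4, t6, t7, t8}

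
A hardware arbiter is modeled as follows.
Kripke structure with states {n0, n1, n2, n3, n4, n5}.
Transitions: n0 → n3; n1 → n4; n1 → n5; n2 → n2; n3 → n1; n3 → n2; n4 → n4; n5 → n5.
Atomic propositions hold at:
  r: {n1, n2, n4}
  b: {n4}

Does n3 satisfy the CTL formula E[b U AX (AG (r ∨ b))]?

Sat(r ∨ b) = {n1, n2, n4}
AG (r ∨ b): greatest fixpoint, start Z0 = {n1, n2, n4}, keep only states in Sat with every successor in Z. Z1 = {n2, n4}; fixed.
Sat(AG (r ∨ b)) = {n2, n4}
Sat(AX (AG (r ∨ b))) = {s : every successor in {n2, n4}} = {n2, n4}
E[b U AX (AG (r ∨ b))]: least fixpoint, start Z0 = Sat(AX (AG (r ∨ b))) = {n2, n4}, add states in Sat(b) with some successor in Z. Already a fixed point.
Sat(E[b U AX (AG (r ∨ b))]) = {n2, n4}
n3 ∉ Sat(E[b U AX (AG (r ∨ b))]) = {n2, n4}, so the formula does not hold at n3.

No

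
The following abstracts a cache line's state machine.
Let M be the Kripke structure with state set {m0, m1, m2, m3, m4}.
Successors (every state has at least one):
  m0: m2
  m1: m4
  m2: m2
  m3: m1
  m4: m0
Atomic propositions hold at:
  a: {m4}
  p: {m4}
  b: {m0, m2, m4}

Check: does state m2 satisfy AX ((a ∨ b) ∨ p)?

Sat(a ∨ b) = {m0, m2, m4}
Sat((a ∨ b) ∨ p) = {m0, m2, m4}
Sat(AX ((a ∨ b) ∨ p)) = {s : every successor in {m0, m2, m4}} = {m0, m1, m2, m4}
m2 ∈ Sat(AX ((a ∨ b) ∨ p)) = {m0, m1, m2, m4}, so the formula holds at m2.

Yes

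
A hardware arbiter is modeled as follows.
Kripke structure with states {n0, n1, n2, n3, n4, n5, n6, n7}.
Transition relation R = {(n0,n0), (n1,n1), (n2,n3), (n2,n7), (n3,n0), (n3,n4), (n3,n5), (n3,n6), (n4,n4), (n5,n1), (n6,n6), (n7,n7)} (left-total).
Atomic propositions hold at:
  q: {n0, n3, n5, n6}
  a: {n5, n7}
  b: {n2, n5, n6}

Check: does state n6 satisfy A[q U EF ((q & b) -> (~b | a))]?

Sat(q & b) = {n5, n6}
Sat(~b) = {n0, n1, n3, n4, n7}
Sat(~b | a) = {n0, n1, n3, n4, n5, n7}
Sat((q & b) -> (~b | a)) = {n0, n1, n2, n3, n4, n5, n7}
EF ((q & b) -> (~b | a)): least fixpoint, start Z0 = {n0, n1, n2, n3, n4, n5, n7}, add states with some successor in Z. Already a fixed point.
Sat(EF ((q & b) -> (~b | a))) = {n0, n1, n2, n3, n4, n5, n7}
A[q U EF ((q & b) -> (~b | a))]: least fixpoint, start Z0 = Sat(EF ((q & b) -> (~b | a))) = {n0, n1, n2, n3, n4, n5, n7}, add states in Sat(q) with every successor in Z. Already a fixed point.
Sat(A[q U EF ((q & b) -> (~b | a))]) = {n0, n1, n2, n3, n4, n5, n7}
n6 ∉ Sat(A[q U EF ((q & b) -> (~b | a))]) = {n0, n1, n2, n3, n4, n5, n7}, so the formula does not hold at n6.

No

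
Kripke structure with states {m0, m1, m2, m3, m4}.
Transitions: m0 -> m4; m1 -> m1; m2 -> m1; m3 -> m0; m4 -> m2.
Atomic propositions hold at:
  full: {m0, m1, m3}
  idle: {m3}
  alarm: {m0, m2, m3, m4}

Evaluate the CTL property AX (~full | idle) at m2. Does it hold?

Sat(~full) = {m2, m4}
Sat(~full | idle) = {m2, m3, m4}
Sat(AX (~full | idle)) = {s : every successor in {m2, m3, m4}} = {m0, m4}
m2 ∉ Sat(AX (~full | idle)) = {m0, m4}, so the formula does not hold at m2.

No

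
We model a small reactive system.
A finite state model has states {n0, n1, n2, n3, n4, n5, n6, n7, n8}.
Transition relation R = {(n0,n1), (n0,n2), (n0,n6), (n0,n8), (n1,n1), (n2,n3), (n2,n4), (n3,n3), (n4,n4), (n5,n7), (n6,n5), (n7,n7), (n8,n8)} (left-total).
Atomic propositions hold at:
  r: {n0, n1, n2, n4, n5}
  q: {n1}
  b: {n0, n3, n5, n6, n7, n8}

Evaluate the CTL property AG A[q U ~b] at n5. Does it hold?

Sat(~b) = {n1, n2, n4}
A[q U ~b]: least fixpoint, start Z0 = Sat(~b) = {n1, n2, n4}, add states in Sat(q) with every successor in Z. Already a fixed point.
Sat(A[q U ~b]) = {n1, n2, n4}
AG A[q U ~b]: greatest fixpoint, start Z0 = {n1, n2, n4}, keep only states in Sat with every successor in Z. Z1 = {n1, n4}; fixed.
Sat(AG A[q U ~b]) = {n1, n4}
n5 ∉ Sat(AG A[q U ~b]) = {n1, n4}, so the formula does not hold at n5.

No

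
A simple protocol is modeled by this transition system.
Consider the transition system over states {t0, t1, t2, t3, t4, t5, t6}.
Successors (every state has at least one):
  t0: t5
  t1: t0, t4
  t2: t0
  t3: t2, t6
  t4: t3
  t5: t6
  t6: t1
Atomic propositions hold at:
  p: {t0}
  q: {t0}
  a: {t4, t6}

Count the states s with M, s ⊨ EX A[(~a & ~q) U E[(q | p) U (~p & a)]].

4

Sat(~a) = {t0, t1, t2, t3, t5}
Sat(~q) = {t1, t2, t3, t4, t5, t6}
Sat(~a & ~q) = {t1, t2, t3, t5}
Sat(q | p) = {t0}
Sat(~p) = {t1, t2, t3, t4, t5, t6}
Sat(~p & a) = {t4, t6}
E[(q | p) U (~p & a)]: least fixpoint, start Z0 = Sat((~p & a)) = {t4, t6}, add states in Sat(q | p) with some successor in Z. Already a fixed point.
Sat(E[(q | p) U (~p & a)]) = {t4, t6}
A[(~a & ~q) U E[(q | p) U (~p & a)]]: least fixpoint, start Z0 = Sat(E[(q | p) U (~p & a)]) = {t4, t6}, add states in Sat(~a & ~q) with every successor in Z. Z1 = {t4, t5, t6}; fixed.
Sat(A[(~a & ~q) U E[(q | p) U (~p & a)]]) = {t4, t5, t6}
Sat(EX A[(~a & ~q) U E[(q | p) U (~p & a)]]) = {s : some successor in {t4, t5, t6}} = {t0, t1, t3, t5}
|Sat(EX A[(~a & ~q) U E[(q | p) U (~p & a)]])| = |{t0, t1, t3, t5}| = 4.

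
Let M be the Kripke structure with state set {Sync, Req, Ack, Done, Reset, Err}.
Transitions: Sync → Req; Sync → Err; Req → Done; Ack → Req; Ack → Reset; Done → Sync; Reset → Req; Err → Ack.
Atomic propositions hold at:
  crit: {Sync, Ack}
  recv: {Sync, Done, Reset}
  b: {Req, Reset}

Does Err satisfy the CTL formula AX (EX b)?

Yes

Sat(EX b) = {s : some successor in {Req, Reset}} = {Sync, Ack, Reset}
Sat(AX (EX b)) = {s : every successor in {Sync, Ack, Reset}} = {Done, Err}
Err ∈ Sat(AX (EX b)) = {Done, Err}, so the formula holds at Err.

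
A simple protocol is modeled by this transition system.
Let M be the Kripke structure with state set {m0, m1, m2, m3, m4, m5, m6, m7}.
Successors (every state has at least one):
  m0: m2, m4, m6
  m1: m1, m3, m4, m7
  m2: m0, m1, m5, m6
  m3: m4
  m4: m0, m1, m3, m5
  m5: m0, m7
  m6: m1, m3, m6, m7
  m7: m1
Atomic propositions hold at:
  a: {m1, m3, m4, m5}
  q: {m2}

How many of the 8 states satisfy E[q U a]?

5

E[q U a]: least fixpoint, start Z0 = Sat(a) = {m1, m3, m4, m5}, add states in Sat(q) with some successor in Z. Z1 = {m1, m2, m3, m4, m5}; fixed.
Sat(E[q U a]) = {m1, m2, m3, m4, m5}
|Sat(E[q U a])| = |{m1, m2, m3, m4, m5}| = 5.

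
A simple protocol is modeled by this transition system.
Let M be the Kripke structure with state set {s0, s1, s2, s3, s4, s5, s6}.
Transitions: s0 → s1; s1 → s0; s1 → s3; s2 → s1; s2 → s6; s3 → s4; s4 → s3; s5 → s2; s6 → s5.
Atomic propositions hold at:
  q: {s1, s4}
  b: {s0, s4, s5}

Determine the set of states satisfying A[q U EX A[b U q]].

A[b U q]: least fixpoint, start Z0 = Sat(q) = {s1, s4}, add states in Sat(b) with every successor in Z. Z1 = {s0, s1, s4}; fixed.
Sat(A[b U q]) = {s0, s1, s4}
Sat(EX A[b U q]) = {s : some successor in {s0, s1, s4}} = {s0, s1, s2, s3}
A[q U EX A[b U q]]: least fixpoint, start Z0 = Sat(EX A[b U q]) = {s0, s1, s2, s3}, add states in Sat(q) with every successor in Z. Z1 = {s0, s1, s2, s3, s4}; fixed.
Sat(A[q U EX A[b U q]]) = {s0, s1, s2, s3, s4}

{s0, s1, s2, s3, s4}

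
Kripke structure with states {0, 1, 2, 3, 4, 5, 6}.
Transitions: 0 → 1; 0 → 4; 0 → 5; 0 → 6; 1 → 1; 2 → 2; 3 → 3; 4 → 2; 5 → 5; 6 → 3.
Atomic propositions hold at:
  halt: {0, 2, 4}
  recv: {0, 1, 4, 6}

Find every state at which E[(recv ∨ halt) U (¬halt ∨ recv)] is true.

Sat(recv ∨ halt) = {0, 1, 2, 4, 6}
Sat(¬halt) = {1, 3, 5, 6}
Sat(¬halt ∨ recv) = {0, 1, 3, 4, 5, 6}
E[(recv ∨ halt) U (¬halt ∨ recv)]: least fixpoint, start Z0 = Sat((¬halt ∨ recv)) = {0, 1, 3, 4, 5, 6}, add states in Sat(recv ∨ halt) with some successor in Z. Already a fixed point.
Sat(E[(recv ∨ halt) U (¬halt ∨ recv)]) = {0, 1, 3, 4, 5, 6}

{0, 1, 3, 4, 5, 6}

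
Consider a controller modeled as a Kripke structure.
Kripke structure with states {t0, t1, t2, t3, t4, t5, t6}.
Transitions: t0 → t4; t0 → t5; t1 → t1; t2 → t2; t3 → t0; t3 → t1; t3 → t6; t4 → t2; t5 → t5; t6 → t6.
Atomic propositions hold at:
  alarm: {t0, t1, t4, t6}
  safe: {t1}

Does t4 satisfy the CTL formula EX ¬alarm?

Sat(¬alarm) = {t2, t3, t5}
Sat(EX ¬alarm) = {s : some successor in {t2, t3, t5}} = {t0, t2, t4, t5}
t4 ∈ Sat(EX ¬alarm) = {t0, t2, t4, t5}, so the formula holds at t4.

Yes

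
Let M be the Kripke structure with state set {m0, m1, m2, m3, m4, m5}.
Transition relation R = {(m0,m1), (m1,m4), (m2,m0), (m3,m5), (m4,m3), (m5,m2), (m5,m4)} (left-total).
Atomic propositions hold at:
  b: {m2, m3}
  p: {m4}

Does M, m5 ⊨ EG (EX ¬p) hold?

Yes

Sat(¬p) = {m0, m1, m2, m3, m5}
Sat(EX ¬p) = {s : some successor in {m0, m1, m2, m3, m5}} = {m0, m2, m3, m4, m5}
EG (EX ¬p): greatest fixpoint, start Z0 = {m0, m2, m3, m4, m5}, keep only states in Sat with some successor in Z. Z1 = {m2, m3, m4, m5}; Z2 = {m3, m4, m5}; fixed.
Sat(EG (EX ¬p)) = {m3, m4, m5}
m5 ∈ Sat(EG (EX ¬p)) = {m3, m4, m5}, so the formula holds at m5.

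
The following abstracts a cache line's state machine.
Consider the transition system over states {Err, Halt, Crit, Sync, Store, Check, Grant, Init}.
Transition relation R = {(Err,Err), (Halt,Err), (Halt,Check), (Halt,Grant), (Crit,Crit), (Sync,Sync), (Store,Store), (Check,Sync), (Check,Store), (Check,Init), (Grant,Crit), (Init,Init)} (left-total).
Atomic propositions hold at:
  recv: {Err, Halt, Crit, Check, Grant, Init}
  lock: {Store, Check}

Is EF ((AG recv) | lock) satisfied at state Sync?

No

AG recv: greatest fixpoint, start Z0 = {Err, Halt, Crit, Check, Grant, Init}, keep only states in Sat with every successor in Z. Z1 = {Err, Halt, Crit, Grant, Init}; Z2 = {Err, Crit, Grant, Init}; fixed.
Sat(AG recv) = {Err, Crit, Grant, Init}
Sat((AG recv) | lock) = {Err, Crit, Store, Check, Grant, Init}
EF ((AG recv) | lock): least fixpoint, start Z0 = {Err, Crit, Store, Check, Grant, Init}, add states with some successor in Z. Z1 = {Err, Halt, Crit, Store, Check, Grant, Init}; fixed.
Sat(EF ((AG recv) | lock)) = {Err, Halt, Crit, Store, Check, Grant, Init}
Sync ∉ Sat(EF ((AG recv) | lock)) = {Err, Halt, Crit, Store, Check, Grant, Init}, so the formula does not hold at Sync.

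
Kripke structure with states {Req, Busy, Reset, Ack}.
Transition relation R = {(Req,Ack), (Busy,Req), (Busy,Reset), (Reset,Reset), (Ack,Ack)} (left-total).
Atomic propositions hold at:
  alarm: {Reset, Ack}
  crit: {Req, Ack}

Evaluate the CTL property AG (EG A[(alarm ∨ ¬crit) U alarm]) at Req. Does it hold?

No

Sat(¬crit) = {Busy, Reset}
Sat(alarm ∨ ¬crit) = {Busy, Reset, Ack}
A[(alarm ∨ ¬crit) U alarm]: least fixpoint, start Z0 = Sat(alarm) = {Reset, Ack}, add states in Sat(alarm ∨ ¬crit) with every successor in Z. Already a fixed point.
Sat(A[(alarm ∨ ¬crit) U alarm]) = {Reset, Ack}
EG A[(alarm ∨ ¬crit) U alarm]: greatest fixpoint, start Z0 = {Reset, Ack}, keep only states in Sat with some successor in Z. Already a fixed point.
Sat(EG A[(alarm ∨ ¬crit) U alarm]) = {Reset, Ack}
AG (EG A[(alarm ∨ ¬crit) U alarm]): greatest fixpoint, start Z0 = {Reset, Ack}, keep only states in Sat with every successor in Z. Already a fixed point.
Sat(AG (EG A[(alarm ∨ ¬crit) U alarm])) = {Reset, Ack}
Req ∉ Sat(AG (EG A[(alarm ∨ ¬crit) U alarm])) = {Reset, Ack}, so the formula does not hold at Req.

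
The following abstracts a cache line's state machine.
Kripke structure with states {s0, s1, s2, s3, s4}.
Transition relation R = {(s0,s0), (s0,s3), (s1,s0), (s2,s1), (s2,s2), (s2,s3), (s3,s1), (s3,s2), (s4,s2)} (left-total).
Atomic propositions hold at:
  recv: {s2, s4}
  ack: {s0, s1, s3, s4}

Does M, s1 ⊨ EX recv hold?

No

Sat(EX recv) = {s : some successor in {s2, s4}} = {s2, s3, s4}
s1 ∉ Sat(EX recv) = {s2, s3, s4}, so the formula does not hold at s1.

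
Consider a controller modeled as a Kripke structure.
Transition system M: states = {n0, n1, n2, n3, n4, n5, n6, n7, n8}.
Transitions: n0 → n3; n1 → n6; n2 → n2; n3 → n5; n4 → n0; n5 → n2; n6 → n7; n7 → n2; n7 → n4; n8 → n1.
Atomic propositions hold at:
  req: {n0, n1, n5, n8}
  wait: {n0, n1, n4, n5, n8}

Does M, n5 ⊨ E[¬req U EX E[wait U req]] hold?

Sat(¬req) = {n2, n3, n4, n6, n7}
E[wait U req]: least fixpoint, start Z0 = Sat(req) = {n0, n1, n5, n8}, add states in Sat(wait) with some successor in Z. Z1 = {n0, n1, n4, n5, n8}; fixed.
Sat(E[wait U req]) = {n0, n1, n4, n5, n8}
Sat(EX E[wait U req]) = {s : some successor in {n0, n1, n4, n5, n8}} = {n3, n4, n7, n8}
E[¬req U EX E[wait U req]]: least fixpoint, start Z0 = Sat(EX E[wait U req]) = {n3, n4, n7, n8}, add states in Sat(¬req) with some successor in Z. Z1 = {n3, n4, n6, n7, n8}; fixed.
Sat(E[¬req U EX E[wait U req]]) = {n3, n4, n6, n7, n8}
n5 ∉ Sat(E[¬req U EX E[wait U req]]) = {n3, n4, n6, n7, n8}, so the formula does not hold at n5.

No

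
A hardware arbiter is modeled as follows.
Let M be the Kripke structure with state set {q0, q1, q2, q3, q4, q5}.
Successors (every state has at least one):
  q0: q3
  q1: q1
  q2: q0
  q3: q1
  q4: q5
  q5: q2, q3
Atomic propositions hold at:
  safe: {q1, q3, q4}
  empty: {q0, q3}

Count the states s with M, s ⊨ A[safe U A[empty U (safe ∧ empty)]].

2

Sat(safe ∧ empty) = {q3}
A[empty U (safe ∧ empty)]: least fixpoint, start Z0 = Sat((safe ∧ empty)) = {q3}, add states in Sat(empty) with every successor in Z. Z1 = {q0, q3}; fixed.
Sat(A[empty U (safe ∧ empty)]) = {q0, q3}
A[safe U A[empty U (safe ∧ empty)]]: least fixpoint, start Z0 = Sat(A[empty U (safe ∧ empty)]) = {q0, q3}, add states in Sat(safe) with every successor in Z. Already a fixed point.
Sat(A[safe U A[empty U (safe ∧ empty)]]) = {q0, q3}
|Sat(A[safe U A[empty U (safe ∧ empty)]])| = |{q0, q3}| = 2.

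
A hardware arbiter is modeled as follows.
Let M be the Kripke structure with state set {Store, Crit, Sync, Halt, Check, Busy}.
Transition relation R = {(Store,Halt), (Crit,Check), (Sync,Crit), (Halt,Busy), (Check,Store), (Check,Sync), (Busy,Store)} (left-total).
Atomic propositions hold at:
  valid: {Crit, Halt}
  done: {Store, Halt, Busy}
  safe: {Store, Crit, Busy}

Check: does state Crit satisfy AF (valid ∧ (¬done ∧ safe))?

Yes

Sat(¬done) = {Crit, Sync, Check}
Sat(¬done ∧ safe) = {Crit}
Sat(valid ∧ (¬done ∧ safe)) = {Crit}
AF (valid ∧ (¬done ∧ safe)): least fixpoint, start Z0 = {Crit}, add states with every successor in Z. Z1 = {Crit, Sync}; fixed.
Sat(AF (valid ∧ (¬done ∧ safe))) = {Crit, Sync}
Crit ∈ Sat(AF (valid ∧ (¬done ∧ safe))) = {Crit, Sync}, so the formula holds at Crit.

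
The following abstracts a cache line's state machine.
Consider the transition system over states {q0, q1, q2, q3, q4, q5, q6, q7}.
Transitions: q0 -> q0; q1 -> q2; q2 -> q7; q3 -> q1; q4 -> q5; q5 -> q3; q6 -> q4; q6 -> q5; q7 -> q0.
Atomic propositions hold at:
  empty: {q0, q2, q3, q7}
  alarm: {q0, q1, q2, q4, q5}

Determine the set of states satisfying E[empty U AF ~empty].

{q1, q3, q4, q5, q6}

Sat(~empty) = {q1, q4, q5, q6}
AF ~empty: least fixpoint, start Z0 = {q1, q4, q5, q6}, add states with every successor in Z. Z1 = {q1, q3, q4, q5, q6}; fixed.
Sat(AF ~empty) = {q1, q3, q4, q5, q6}
E[empty U AF ~empty]: least fixpoint, start Z0 = Sat(AF ~empty) = {q1, q3, q4, q5, q6}, add states in Sat(empty) with some successor in Z. Already a fixed point.
Sat(E[empty U AF ~empty]) = {q1, q3, q4, q5, q6}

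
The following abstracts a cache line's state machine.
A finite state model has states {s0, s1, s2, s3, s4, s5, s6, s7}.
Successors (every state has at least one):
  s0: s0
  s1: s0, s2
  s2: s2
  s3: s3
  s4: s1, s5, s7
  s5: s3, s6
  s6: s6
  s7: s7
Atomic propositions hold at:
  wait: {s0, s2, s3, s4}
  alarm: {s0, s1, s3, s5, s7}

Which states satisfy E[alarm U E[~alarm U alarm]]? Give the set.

Sat(~alarm) = {s2, s4, s6}
E[~alarm U alarm]: least fixpoint, start Z0 = Sat(alarm) = {s0, s1, s3, s5, s7}, add states in Sat(~alarm) with some successor in Z. Z1 = {s0, s1, s3, s4, s5, s7}; fixed.
Sat(E[~alarm U alarm]) = {s0, s1, s3, s4, s5, s7}
E[alarm U E[~alarm U alarm]]: least fixpoint, start Z0 = Sat(E[~alarm U alarm]) = {s0, s1, s3, s4, s5, s7}, add states in Sat(alarm) with some successor in Z. Already a fixed point.
Sat(E[alarm U E[~alarm U alarm]]) = {s0, s1, s3, s4, s5, s7}

{s0, s1, s3, s4, s5, s7}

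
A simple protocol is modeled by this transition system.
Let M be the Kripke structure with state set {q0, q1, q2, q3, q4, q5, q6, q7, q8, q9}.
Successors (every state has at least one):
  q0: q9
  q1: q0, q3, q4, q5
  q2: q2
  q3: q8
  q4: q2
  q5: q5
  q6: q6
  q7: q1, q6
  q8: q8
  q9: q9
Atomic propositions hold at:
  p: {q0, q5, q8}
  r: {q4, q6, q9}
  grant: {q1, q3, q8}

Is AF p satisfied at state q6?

AF p: least fixpoint, start Z0 = {q0, q5, q8}, add states with every successor in Z. Z1 = {q0, q3, q5, q8}; fixed.
Sat(AF p) = {q0, q3, q5, q8}
q6 ∉ Sat(AF p) = {q0, q3, q5, q8}, so the formula does not hold at q6.

No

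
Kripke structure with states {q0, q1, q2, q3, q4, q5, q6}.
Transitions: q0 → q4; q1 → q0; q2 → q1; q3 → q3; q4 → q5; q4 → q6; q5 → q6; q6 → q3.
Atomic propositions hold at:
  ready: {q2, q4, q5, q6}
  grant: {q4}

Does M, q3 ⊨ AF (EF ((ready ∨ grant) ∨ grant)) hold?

Sat(ready ∨ grant) = {q2, q4, q5, q6}
Sat((ready ∨ grant) ∨ grant) = {q2, q4, q5, q6}
EF ((ready ∨ grant) ∨ grant): least fixpoint, start Z0 = {q2, q4, q5, q6}, add states with some successor in Z. Z1 = {q0, q2, q4, q5, q6}; Z2 = {q0, q1, q2, q4, q5, q6}; fixed.
Sat(EF ((ready ∨ grant) ∨ grant)) = {q0, q1, q2, q4, q5, q6}
AF (EF ((ready ∨ grant) ∨ grant)): least fixpoint, start Z0 = {q0, q1, q2, q4, q5, q6}, add states with every successor in Z. Already a fixed point.
Sat(AF (EF ((ready ∨ grant) ∨ grant))) = {q0, q1, q2, q4, q5, q6}
q3 ∉ Sat(AF (EF ((ready ∨ grant) ∨ grant))) = {q0, q1, q2, q4, q5, q6}, so the formula does not hold at q3.

No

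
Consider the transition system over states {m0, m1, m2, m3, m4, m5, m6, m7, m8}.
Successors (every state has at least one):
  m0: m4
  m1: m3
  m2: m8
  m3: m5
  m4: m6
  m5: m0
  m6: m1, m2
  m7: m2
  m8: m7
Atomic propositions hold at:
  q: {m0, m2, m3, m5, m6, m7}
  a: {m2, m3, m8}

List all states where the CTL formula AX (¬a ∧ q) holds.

Sat(¬a) = {m0, m1, m4, m5, m6, m7}
Sat(¬a ∧ q) = {m0, m5, m6, m7}
Sat(AX (¬a ∧ q)) = {s : every successor in {m0, m5, m6, m7}} = {m3, m4, m5, m8}

{m3, m4, m5, m8}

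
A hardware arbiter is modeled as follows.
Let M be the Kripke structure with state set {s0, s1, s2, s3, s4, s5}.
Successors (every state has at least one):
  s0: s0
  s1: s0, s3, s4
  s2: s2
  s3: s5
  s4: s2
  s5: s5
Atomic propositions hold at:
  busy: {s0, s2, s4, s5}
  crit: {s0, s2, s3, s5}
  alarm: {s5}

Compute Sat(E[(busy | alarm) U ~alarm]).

Sat(busy | alarm) = {s0, s2, s4, s5}
Sat(~alarm) = {s0, s1, s2, s3, s4}
E[(busy | alarm) U ~alarm]: least fixpoint, start Z0 = Sat(~alarm) = {s0, s1, s2, s3, s4}, add states in Sat(busy | alarm) with some successor in Z. Already a fixed point.
Sat(E[(busy | alarm) U ~alarm]) = {s0, s1, s2, s3, s4}

{s0, s1, s2, s3, s4}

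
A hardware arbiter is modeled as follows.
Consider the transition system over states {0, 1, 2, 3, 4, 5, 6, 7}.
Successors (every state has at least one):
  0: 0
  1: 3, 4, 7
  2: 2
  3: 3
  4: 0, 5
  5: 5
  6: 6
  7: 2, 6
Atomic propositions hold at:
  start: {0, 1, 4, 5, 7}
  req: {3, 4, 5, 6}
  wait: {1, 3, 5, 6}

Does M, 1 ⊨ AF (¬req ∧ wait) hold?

Sat(¬req) = {0, 1, 2, 7}
Sat(¬req ∧ wait) = {1}
AF (¬req ∧ wait): least fixpoint, start Z0 = {1}, add states with every successor in Z. Already a fixed point.
Sat(AF (¬req ∧ wait)) = {1}
1 ∈ Sat(AF (¬req ∧ wait)) = {1}, so the formula holds at 1.

Yes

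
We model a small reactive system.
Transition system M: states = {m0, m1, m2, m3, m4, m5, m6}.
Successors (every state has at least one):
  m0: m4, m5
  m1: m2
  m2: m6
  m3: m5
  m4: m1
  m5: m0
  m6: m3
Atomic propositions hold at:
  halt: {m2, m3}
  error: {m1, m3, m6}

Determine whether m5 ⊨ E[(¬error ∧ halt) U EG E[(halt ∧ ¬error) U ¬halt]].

Sat(¬error) = {m0, m2, m4, m5}
Sat(¬error ∧ halt) = {m2}
Sat(halt ∧ ¬error) = {m2}
Sat(¬halt) = {m0, m1, m4, m5, m6}
E[(halt ∧ ¬error) U ¬halt]: least fixpoint, start Z0 = Sat(¬halt) = {m0, m1, m4, m5, m6}, add states in Sat(halt ∧ ¬error) with some successor in Z. Z1 = {m0, m1, m2, m4, m5, m6}; fixed.
Sat(E[(halt ∧ ¬error) U ¬halt]) = {m0, m1, m2, m4, m5, m6}
EG E[(halt ∧ ¬error) U ¬halt]: greatest fixpoint, start Z0 = {m0, m1, m2, m4, m5, m6}, keep only states in Sat with some successor in Z. Z1 = {m0, m1, m2, m4, m5}; Z2 = {m0, m1, m4, m5}; Z3 = {m0, m4, m5}; Z4 = {m0, m5}; fixed.
Sat(EG E[(halt ∧ ¬error) U ¬halt]) = {m0, m5}
E[(¬error ∧ halt) U EG E[(halt ∧ ¬error) U ¬halt]]: least fixpoint, start Z0 = Sat(EG E[(halt ∧ ¬error) U ¬halt]) = {m0, m5}, add states in Sat(¬error ∧ halt) with some successor in Z. Already a fixed point.
Sat(E[(¬error ∧ halt) U EG E[(halt ∧ ¬error) U ¬halt]]) = {m0, m5}
m5 ∈ Sat(E[(¬error ∧ halt) U EG E[(halt ∧ ¬error) U ¬halt]]) = {m0, m5}, so the formula holds at m5.

Yes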